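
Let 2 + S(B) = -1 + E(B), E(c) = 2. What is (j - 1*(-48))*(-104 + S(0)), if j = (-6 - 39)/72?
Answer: -39795/8 ≈ -4974.4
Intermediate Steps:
S(B) = -1 (S(B) = -2 + (-1 + 2) = -2 + 1 = -1)
j = -5/8 (j = -45*1/72 = -5/8 ≈ -0.62500)
(j - 1*(-48))*(-104 + S(0)) = (-5/8 - 1*(-48))*(-104 - 1) = (-5/8 + 48)*(-105) = (379/8)*(-105) = -39795/8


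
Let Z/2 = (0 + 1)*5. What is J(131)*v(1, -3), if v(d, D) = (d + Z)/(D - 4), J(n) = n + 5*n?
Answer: -8646/7 ≈ -1235.1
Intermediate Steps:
Z = 10 (Z = 2*((0 + 1)*5) = 2*(1*5) = 2*5 = 10)
J(n) = 6*n
v(d, D) = (10 + d)/(-4 + D) (v(d, D) = (d + 10)/(D - 4) = (10 + d)/(-4 + D))
J(131)*v(1, -3) = (6*131)*((10 + 1)/(-4 - 3)) = 786*(11/(-7)) = 786*(-⅐*11) = 786*(-11/7) = -8646/7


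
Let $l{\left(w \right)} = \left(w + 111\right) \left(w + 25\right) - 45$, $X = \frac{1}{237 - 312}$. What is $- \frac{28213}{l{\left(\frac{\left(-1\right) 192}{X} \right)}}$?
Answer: $- \frac{28213}{209321130} \approx -0.00013478$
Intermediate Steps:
$X = - \frac{1}{75}$ ($X = \frac{1}{-75} = - \frac{1}{75} \approx -0.013333$)
$l{\left(w \right)} = -45 + \left(25 + w\right) \left(111 + w\right)$ ($l{\left(w \right)} = \left(111 + w\right) \left(25 + w\right) - 45 = \left(25 + w\right) \left(111 + w\right) - 45 = -45 + \left(25 + w\right) \left(111 + w\right)$)
$- \frac{28213}{l{\left(\frac{\left(-1\right) 192}{X} \right)}} = - \frac{28213}{2730 + \left(\frac{\left(-1\right) 192}{- \frac{1}{75}}\right)^{2} + 136 \frac{\left(-1\right) 192}{- \frac{1}{75}}} = - \frac{28213}{2730 + \left(\left(-192\right) \left(-75\right)\right)^{2} + 136 \left(\left(-192\right) \left(-75\right)\right)} = - \frac{28213}{2730 + 14400^{2} + 136 \cdot 14400} = - \frac{28213}{2730 + 207360000 + 1958400} = - \frac{28213}{209321130}$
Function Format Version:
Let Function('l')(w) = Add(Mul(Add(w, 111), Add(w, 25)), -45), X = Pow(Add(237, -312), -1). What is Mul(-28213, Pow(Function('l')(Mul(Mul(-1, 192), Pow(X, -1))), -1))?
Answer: Rational(-28213, 209321130) ≈ -0.00013478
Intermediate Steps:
X = Rational(-1, 75) (X = Pow(-75, -1) = Rational(-1, 75) ≈ -0.013333)
Function('l')(w) = Add(-45, Mul(Add(25, w), Add(111, w))) (Function('l')(w) = Add(Mul(Add(111, w), Add(25, w)), -45) = Add(Mul(Add(25, w), Add(111, w)), -45) = Add(-45, Mul(Add(25, w), Add(111, w))))
Mul(-28213, Pow(Function('l')(Mul(Mul(-1, 192), Pow(X, -1))), -1)) = Mul(-28213, Pow(Add(2730, Pow(Mul(Mul(-1, 192), Pow(Rational(-1, 75), -1)), 2), Mul(136, Mul(Mul(-1, 192), Pow(Rational(-1, 75), -1)))), -1)) = Mul(-28213, Pow(Add(2730, Pow(Mul(-192, -75), 2), Mul(136, Mul(-192, -75))), -1)) = Mul(-28213, Pow(Add(2730, Pow(14400, 2), Mul(136, 14400)), -1)) = Mul(-28213, Pow(Add(2730, 207360000, 1958400), -1)) = Mul(-28213, Pow(209321130, -1)) = Mul(-28213, Rational(1, 209321130)) = Rational(-28213, 209321130)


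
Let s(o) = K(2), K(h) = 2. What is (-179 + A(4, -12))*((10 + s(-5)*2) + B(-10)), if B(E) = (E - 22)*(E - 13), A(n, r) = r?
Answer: -143250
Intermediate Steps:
s(o) = 2
B(E) = (-22 + E)*(-13 + E)
(-179 + A(4, -12))*((10 + s(-5)*2) + B(-10)) = (-179 - 12)*((10 + 2*2) + (286 + (-10)² - 35*(-10))) = -191*((10 + 4) + (286 + 100 + 350)) = -191*(14 + 736) = -191*750 = -143250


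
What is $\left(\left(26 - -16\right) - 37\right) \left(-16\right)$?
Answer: $-80$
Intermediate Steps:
$\left(\left(26 - -16\right) - 37\right) \left(-16\right) = \left(\left(26 + 16\right) - 37\right) \left(-16\right) = \left(42 - 37\right) \left(-16\right) = 5 \left(-16\right) = -80$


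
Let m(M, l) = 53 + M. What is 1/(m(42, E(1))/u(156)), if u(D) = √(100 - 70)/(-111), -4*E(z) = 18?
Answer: -√30/10545 ≈ -0.00051941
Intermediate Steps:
E(z) = -9/2 (E(z) = -¼*18 = -9/2)
u(D) = -√30/111 (u(D) = √30*(-1/111) = -√30/111)
1/(m(42, E(1))/u(156)) = 1/((53 + 42)/((-√30/111))) = 1/(95*(-37*√30/10)) = 1/(-703*√30/2) = -√30/10545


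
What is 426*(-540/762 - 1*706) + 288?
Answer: -38197776/127 ≈ -3.0077e+5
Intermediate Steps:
426*(-540/762 - 1*706) + 288 = 426*(-540*1/762 - 706) + 288 = 426*(-90/127 - 706) + 288 = 426*(-89752/127) + 288 = -38234352/127 + 288 = -38197776/127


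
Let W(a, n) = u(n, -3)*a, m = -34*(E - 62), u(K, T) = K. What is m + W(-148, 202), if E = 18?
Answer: -28400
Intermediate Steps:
m = 1496 (m = -34*(18 - 62) = -34*(-44) = 1496)
W(a, n) = a*n (W(a, n) = n*a = a*n)
m + W(-148, 202) = 1496 - 148*202 = 1496 - 29896 = -28400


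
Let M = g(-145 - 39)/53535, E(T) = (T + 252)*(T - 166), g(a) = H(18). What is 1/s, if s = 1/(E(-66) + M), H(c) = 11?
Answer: -2310142309/53535 ≈ -43152.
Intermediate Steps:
g(a) = 11
E(T) = (-166 + T)*(252 + T) (E(T) = (252 + T)*(-166 + T) = (-166 + T)*(252 + T))
M = 11/53535 ≈ 0.00020547
s = -53535/2310142309 (s = 1/((-41832 + (-66)² + 86*(-66)) + 11/53535) = 1/((-41832 + 4356 - 5676) + 11/53535) = 1/(-43152 + 11/53535) = 1/(-2310142309/53535) = -53535/2310142309 ≈ -2.3174e-5)
1/s = 1/(-53535/2310142309) = -2310142309/53535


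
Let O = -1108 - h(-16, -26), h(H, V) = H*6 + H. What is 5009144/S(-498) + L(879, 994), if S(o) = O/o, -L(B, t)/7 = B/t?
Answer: 355648345/142 ≈ 2.5046e+6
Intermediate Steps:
L(B, t) = -7*B/t
h(H, V) = 7*H (h(H, V) = 6*H + H = 7*H)
O = -996 (O = -1108 - 7*(-16) = -1108 - 1*(-112) = -1108 + 112 = -996)
S(o) = -996/o
5009144/S(-498) + L(879, 994) = 5009144/((-996/(-498))) - 7*879/994 = 5009144/((-996*(-1/498))) - 7*879*1/994 = 5009144/2 - 879/142 = 5009144*(½) - 879/142 = 2504572 - 879/142 = 355648345/142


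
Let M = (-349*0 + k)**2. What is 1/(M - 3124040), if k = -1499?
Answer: -1/877039 ≈ -1.1402e-6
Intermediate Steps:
M = 2247001 (M = (-349*0 - 1499)**2 = (0 - 1499)**2 = (-1499)**2 = 2247001)
1/(M - 3124040) = 1/(2247001 - 3124040) = 1/(-877039) = -1/877039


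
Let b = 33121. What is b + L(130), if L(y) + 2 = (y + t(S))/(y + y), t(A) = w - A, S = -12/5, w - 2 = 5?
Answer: 43055397/1300 ≈ 33120.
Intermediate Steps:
w = 7 (w = 2 + 5 = 7)
S = -12/5 (S = -12*⅕ = -12/5 ≈ -2.4000)
t(A) = 7 - A
L(y) = -2 + (47/5 + y)/(2*y) (L(y) = -2 + (y + (7 - 1*(-12/5)))/(y + y) = -2 + (y + (7 + 12/5))/((2*y)) = -2 + (y + 47/5)*(1/(2*y)) = -2 + (47/5 + y)*(1/(2*y)) = -2 + (47/5 + y)/(2*y))
b + L(130) = 33121 + (⅒)*(47 - 15*130)/130 = 33121 + (⅒)*(1/130)*(47 - 1950) = 33121 + (⅒)*(1/130)*(-1903) = 33121 - 1903/1300 = 43055397/1300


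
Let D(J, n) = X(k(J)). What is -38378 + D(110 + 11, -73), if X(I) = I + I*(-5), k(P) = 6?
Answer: -38402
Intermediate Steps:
X(I) = -4*I (X(I) = I - 5*I = -4*I)
D(J, n) = -24 (D(J, n) = -4*6 = -24)
-38378 + D(110 + 11, -73) = -38378 - 24 = -38402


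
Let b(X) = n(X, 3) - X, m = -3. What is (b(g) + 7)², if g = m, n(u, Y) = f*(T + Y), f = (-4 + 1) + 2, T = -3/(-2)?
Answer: 121/4 ≈ 30.250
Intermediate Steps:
T = 3/2 (T = -3*(-½) = 3/2 ≈ 1.5000)
f = -1 (f = -3 + 2 = -1)
n(u, Y) = -3/2 - Y (n(u, Y) = -(3/2 + Y) = -3/2 - Y)
g = -3
b(X) = -9/2 - X (b(X) = (-3/2 - 1*3) - X = (-3/2 - 3) - X = -9/2 - X)
(b(g) + 7)² = ((-9/2 - 1*(-3)) + 7)² = ((-9/2 + 3) + 7)² = (-3/2 + 7)² = (11/2)² = 121/4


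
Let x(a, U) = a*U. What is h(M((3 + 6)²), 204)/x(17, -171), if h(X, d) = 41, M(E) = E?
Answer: -41/2907 ≈ -0.014104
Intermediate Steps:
x(a, U) = U*a
h(M((3 + 6)²), 204)/x(17, -171) = 41/((-171*17)) = 41/(-2907) = 41*(-1/2907) = -41/2907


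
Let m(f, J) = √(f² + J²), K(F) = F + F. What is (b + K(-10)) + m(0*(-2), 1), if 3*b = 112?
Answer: 55/3 ≈ 18.333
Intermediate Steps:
b = 112/3 (b = (⅓)*112 = 112/3 ≈ 37.333)
K(F) = 2*F
m(f, J) = √(J² + f²)
(b + K(-10)) + m(0*(-2), 1) = (112/3 + 2*(-10)) + √(1² + (0*(-2))²) = (112/3 - 20) + √(1 + 0²) = 52/3 + √(1 + 0) = 52/3 + √1 = 52/3 + 1 = 55/3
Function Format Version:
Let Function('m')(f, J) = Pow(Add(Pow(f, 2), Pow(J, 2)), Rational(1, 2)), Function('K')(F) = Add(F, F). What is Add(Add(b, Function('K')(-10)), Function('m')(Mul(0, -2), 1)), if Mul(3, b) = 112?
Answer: Rational(55, 3) ≈ 18.333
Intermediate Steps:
b = Rational(112, 3) (b = Mul(Rational(1, 3), 112) = Rational(112, 3) ≈ 37.333)
Function('K')(F) = Mul(2, F)
Function('m')(f, J) = Pow(Add(Pow(J, 2), Pow(f, 2)), Rational(1, 2))
Add(Add(b, Function('K')(-10)), Function('m')(Mul(0, -2), 1)) = Add(Add(Rational(112, 3), Mul(2, -10)), Pow(Add(Pow(1, 2), Pow(Mul(0, -2), 2)), Rational(1, 2))) = Add(Add(Rational(112, 3), -20), Pow(Add(1, Pow(0, 2)), Rational(1, 2))) = Add(Rational(52, 3), Pow(Add(1, 0), Rational(1, 2))) = Add(Rational(52, 3), Pow(1, Rational(1, 2))) = Add(Rational(52, 3), 1) = Rational(55, 3)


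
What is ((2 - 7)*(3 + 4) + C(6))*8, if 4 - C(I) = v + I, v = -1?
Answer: -288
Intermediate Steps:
C(I) = 5 - I (C(I) = 4 - (-1 + I) = 4 + (1 - I) = 5 - I)
((2 - 7)*(3 + 4) + C(6))*8 = ((2 - 7)*(3 + 4) + (5 - 1*6))*8 = (-5*7 + (5 - 6))*8 = (-35 - 1)*8 = -36*8 = -288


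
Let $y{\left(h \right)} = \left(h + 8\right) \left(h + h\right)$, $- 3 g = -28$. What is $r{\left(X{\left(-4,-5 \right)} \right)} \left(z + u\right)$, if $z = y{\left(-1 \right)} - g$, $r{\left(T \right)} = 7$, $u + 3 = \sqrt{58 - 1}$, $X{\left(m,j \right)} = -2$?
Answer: $- \frac{553}{3} + 7 \sqrt{57} \approx -131.48$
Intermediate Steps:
$g = \frac{28}{3}$ ($g = \left(- \frac{1}{3}\right) \left(-28\right) = \frac{28}{3} \approx 9.3333$)
$u = -3 + \sqrt{57}$ ($u = -3 + \sqrt{58 - 1} = -3 + \sqrt{57} \approx 4.5498$)
$y{\left(h \right)} = 2 h \left(8 + h\right)$ ($y{\left(h \right)} = \left(8 + h\right) 2 h = 2 h \left(8 + h\right)$)
$z = - \frac{70}{3}$ ($z = 2 \left(-1\right) \left(8 - 1\right) - \frac{28}{3} = 2 \left(-1\right) 7 - \frac{28}{3} = -14 - \frac{28}{3} = - \frac{70}{3} \approx -23.333$)
$r{\left(X{\left(-4,-5 \right)} \right)} \left(z + u\right) = 7 \left(- \frac{70}{3} - \left(3 - \sqrt{57}\right)\right) = 7 \left(- \frac{79}{3} + \sqrt{57}\right) = - \frac{553}{3} + 7 \sqrt{57}$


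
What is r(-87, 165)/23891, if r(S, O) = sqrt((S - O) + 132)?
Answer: 2*I*sqrt(30)/23891 ≈ 0.00045852*I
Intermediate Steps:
r(S, O) = sqrt(132 + S - O)
r(-87, 165)/23891 = sqrt(132 - 87 - 1*165)/23891 = sqrt(132 - 87 - 165)*(1/23891) = sqrt(-120)*(1/23891) = (2*I*sqrt(30))*(1/23891) = 2*I*sqrt(30)/23891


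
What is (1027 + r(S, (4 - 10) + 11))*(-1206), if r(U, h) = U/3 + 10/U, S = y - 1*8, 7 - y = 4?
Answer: -1234140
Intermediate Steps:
y = 3 (y = 7 - 1*4 = 7 - 4 = 3)
S = -5 (S = 3 - 1*8 = 3 - 8 = -5)
r(U, h) = 10/U + U/3 (r(U, h) = U*(⅓) + 10/U = U/3 + 10/U = 10/U + U/3)
(1027 + r(S, (4 - 10) + 11))*(-1206) = (1027 + (10/(-5) + (⅓)*(-5)))*(-1206) = (1027 + (10*(-⅕) - 5/3))*(-1206) = (1027 + (-2 - 5/3))*(-1206) = (1027 - 11/3)*(-1206) = (3070/3)*(-1206) = -1234140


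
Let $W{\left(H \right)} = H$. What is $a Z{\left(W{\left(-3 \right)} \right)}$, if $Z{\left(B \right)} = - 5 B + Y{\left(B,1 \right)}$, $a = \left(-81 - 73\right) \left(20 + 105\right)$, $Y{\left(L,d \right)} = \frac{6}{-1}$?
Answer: $-173250$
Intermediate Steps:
$Y{\left(L,d \right)} = -6$ ($Y{\left(L,d \right)} = 6 \left(-1\right) = -6$)
$a = -19250$ ($a = \left(-154\right) 125 = -19250$)
$Z{\left(B \right)} = -6 - 5 B$ ($Z{\left(B \right)} = - 5 B - 6 = -6 - 5 B$)
$a Z{\left(W{\left(-3 \right)} \right)} = - 19250 \left(-6 - -15\right) = - 19250 \left(-6 + 15\right) = \left(-19250\right) 9 = -173250$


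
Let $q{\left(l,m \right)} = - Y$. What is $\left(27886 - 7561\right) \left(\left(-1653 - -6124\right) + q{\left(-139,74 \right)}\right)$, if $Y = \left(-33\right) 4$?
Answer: $93555975$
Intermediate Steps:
$Y = -132$
$q{\left(l,m \right)} = 132$ ($q{\left(l,m \right)} = \left(-1\right) \left(-132\right) = 132$)
$\left(27886 - 7561\right) \left(\left(-1653 - -6124\right) + q{\left(-139,74 \right)}\right) = \left(27886 - 7561\right) \left(\left(-1653 - -6124\right) + 132\right) = 20325 \left(\left(-1653 + 6124\right) + 132\right) = 20325 \left(4471 + 132\right) = 20325 \cdot 4603 = 93555975$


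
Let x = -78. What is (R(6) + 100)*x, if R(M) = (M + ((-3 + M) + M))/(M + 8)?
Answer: -55185/7 ≈ -7883.6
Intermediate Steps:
R(M) = (-3 + 3*M)/(8 + M) (R(M) = (M + (-3 + 2*M))/(8 + M) = (-3 + 3*M)/(8 + M))
(R(6) + 100)*x = (3*(-1 + 6)/(8 + 6) + 100)*(-78) = (3*5/14 + 100)*(-78) = (3*(1/14)*5 + 100)*(-78) = (15/14 + 100)*(-78) = (1415/14)*(-78) = -55185/7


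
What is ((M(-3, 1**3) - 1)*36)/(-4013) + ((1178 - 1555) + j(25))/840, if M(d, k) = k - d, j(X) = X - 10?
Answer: -771713/1685460 ≈ -0.45786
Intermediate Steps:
j(X) = -10 + X
((M(-3, 1**3) - 1)*36)/(-4013) + ((1178 - 1555) + j(25))/840 = (((1**3 - 1*(-3)) - 1)*36)/(-4013) + ((1178 - 1555) + (-10 + 25))/840 = (((1 + 3) - 1)*36)*(-1/4013) + (-377 + 15)*(1/840) = ((4 - 1)*36)*(-1/4013) - 362*1/840 = (3*36)*(-1/4013) - 181/420 = 108*(-1/4013) - 181/420 = -108/4013 - 181/420 = -771713/1685460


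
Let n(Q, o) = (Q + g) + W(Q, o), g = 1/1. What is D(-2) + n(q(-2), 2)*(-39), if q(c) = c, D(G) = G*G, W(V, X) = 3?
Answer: -74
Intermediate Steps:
D(G) = G²
g = 1
n(Q, o) = 4 + Q (n(Q, o) = (Q + 1) + 3 = (1 + Q) + 3 = 4 + Q)
D(-2) + n(q(-2), 2)*(-39) = (-2)² + (4 - 2)*(-39) = 4 + 2*(-39) = 4 - 78 = -74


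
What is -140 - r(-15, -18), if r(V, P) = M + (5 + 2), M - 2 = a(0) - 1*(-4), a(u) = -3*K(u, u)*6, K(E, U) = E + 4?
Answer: -81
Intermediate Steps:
K(E, U) = 4 + E
a(u) = -72 - 18*u (a(u) = -3*(4 + u)*6 = (-12 - 3*u)*6 = -72 - 18*u)
M = -66 (M = 2 + ((-72 - 18*0) - 1*(-4)) = 2 + ((-72 + 0) + 4) = 2 + (-72 + 4) = 2 - 68 = -66)
r(V, P) = -59 (r(V, P) = -66 + (5 + 2) = -66 + 7 = -59)
-140 - r(-15, -18) = -140 - 1*(-59) = -140 + 59 = -81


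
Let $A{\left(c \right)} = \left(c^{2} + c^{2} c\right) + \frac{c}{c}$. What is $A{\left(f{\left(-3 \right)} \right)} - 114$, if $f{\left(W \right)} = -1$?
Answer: $-113$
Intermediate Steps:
$A{\left(c \right)} = 1 + c^{2} + c^{3}$ ($A{\left(c \right)} = \left(c^{2} + c^{3}\right) + 1 = 1 + c^{2} + c^{3}$)
$A{\left(f{\left(-3 \right)} \right)} - 114 = \left(1 + \left(-1\right)^{2} + \left(-1\right)^{3}\right) - 114 = \left(1 + 1 - 1\right) - 114 = 1 - 114 = -113$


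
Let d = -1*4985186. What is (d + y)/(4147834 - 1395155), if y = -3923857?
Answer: -8909043/2752679 ≈ -3.2365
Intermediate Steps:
d = -4985186
(d + y)/(4147834 - 1395155) = (-4985186 - 3923857)/(4147834 - 1395155) = -8909043/2752679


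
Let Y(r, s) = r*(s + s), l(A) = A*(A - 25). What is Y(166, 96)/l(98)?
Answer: 15936/3577 ≈ 4.4551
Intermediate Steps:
l(A) = A*(-25 + A)
Y(r, s) = 2*r*s (Y(r, s) = r*(2*s) = 2*r*s)
Y(166, 96)/l(98) = (2*166*96)/((98*(-25 + 98))) = 31872/((98*73)) = 31872/7154 = 31872*(1/7154) = 15936/3577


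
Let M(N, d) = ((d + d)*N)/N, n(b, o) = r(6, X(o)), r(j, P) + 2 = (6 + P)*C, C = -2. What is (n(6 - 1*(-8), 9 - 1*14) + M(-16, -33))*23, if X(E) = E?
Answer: -1610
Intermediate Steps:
r(j, P) = -14 - 2*P (r(j, P) = -2 + (6 + P)*(-2) = -2 + (-12 - 2*P) = -14 - 2*P)
n(b, o) = -14 - 2*o
M(N, d) = 2*d (M(N, d) = ((2*d)*N)/N = (2*N*d)/N = 2*d)
(n(6 - 1*(-8), 9 - 1*14) + M(-16, -33))*23 = ((-14 - 2*(9 - 1*14)) + 2*(-33))*23 = ((-14 - 2*(9 - 14)) - 66)*23 = ((-14 - 2*(-5)) - 66)*23 = ((-14 + 10) - 66)*23 = (-4 - 66)*23 = -70*23 = -1610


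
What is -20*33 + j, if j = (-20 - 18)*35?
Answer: -1990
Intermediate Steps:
j = -1330 (j = -38*35 = -1330)
-20*33 + j = -20*33 - 1330 = -660 - 1330 = -1990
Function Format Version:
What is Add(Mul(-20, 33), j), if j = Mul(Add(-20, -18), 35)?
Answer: -1990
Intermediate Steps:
j = -1330 (j = Mul(-38, 35) = -1330)
Add(Mul(-20, 33), j) = Add(Mul(-20, 33), -1330) = Add(-660, -1330) = -1990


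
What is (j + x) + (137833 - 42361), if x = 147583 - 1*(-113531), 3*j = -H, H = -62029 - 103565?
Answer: 411784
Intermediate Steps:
H = -165594
j = 55198 (j = (-1*(-165594))/3 = (⅓)*165594 = 55198)
x = 261114 (x = 147583 + 113531 = 261114)
(j + x) + (137833 - 42361) = (55198 + 261114) + (137833 - 42361) = 316312 + 95472 = 411784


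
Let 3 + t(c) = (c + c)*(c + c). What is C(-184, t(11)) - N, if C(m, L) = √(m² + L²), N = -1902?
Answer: 1902 + √265217 ≈ 2417.0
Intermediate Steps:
t(c) = -3 + 4*c² (t(c) = -3 + (c + c)*(c + c) = -3 + (2*c)*(2*c) = -3 + 4*c²)
C(m, L) = √(L² + m²)
C(-184, t(11)) - N = √((-3 + 4*11²)² + (-184)²) - 1*(-1902) = √((-3 + 4*121)² + 33856) + 1902 = √((-3 + 484)² + 33856) + 1902 = √(481² + 33856) + 1902 = √(231361 + 33856) + 1902 = √265217 + 1902 = 1902 + √265217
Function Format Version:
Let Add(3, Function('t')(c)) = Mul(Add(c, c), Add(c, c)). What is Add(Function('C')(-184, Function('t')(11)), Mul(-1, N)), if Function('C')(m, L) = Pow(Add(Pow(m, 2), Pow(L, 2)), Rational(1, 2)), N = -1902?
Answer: Add(1902, Pow(265217, Rational(1, 2))) ≈ 2417.0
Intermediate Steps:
Function('t')(c) = Add(-3, Mul(4, Pow(c, 2))) (Function('t')(c) = Add(-3, Mul(Add(c, c), Add(c, c))) = Add(-3, Mul(Mul(2, c), Mul(2, c))) = Add(-3, Mul(4, Pow(c, 2))))
Function('C')(m, L) = Pow(Add(Pow(L, 2), Pow(m, 2)), Rational(1, 2))
Add(Function('C')(-184, Function('t')(11)), Mul(-1, N)) = Add(Pow(Add(Pow(Add(-3, Mul(4, Pow(11, 2))), 2), Pow(-184, 2)), Rational(1, 2)), Mul(-1, -1902)) = Add(Pow(Add(Pow(Add(-3, Mul(4, 121)), 2), 33856), Rational(1, 2)), 1902) = Add(Pow(Add(Pow(Add(-3, 484), 2), 33856), Rational(1, 2)), 1902) = Add(Pow(Add(Pow(481, 2), 33856), Rational(1, 2)), 1902) = Add(Pow(Add(231361, 33856), Rational(1, 2)), 1902) = Add(Pow(265217, Rational(1, 2)), 1902) = Add(1902, Pow(265217, Rational(1, 2)))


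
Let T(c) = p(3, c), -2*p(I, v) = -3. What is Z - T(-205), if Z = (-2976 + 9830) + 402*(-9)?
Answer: 6469/2 ≈ 3234.5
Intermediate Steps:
p(I, v) = 3/2 (p(I, v) = -½*(-3) = 3/2)
T(c) = 3/2
Z = 3236 (Z = 6854 - 3618 = 3236)
Z - T(-205) = 3236 - 1*3/2 = 3236 - 3/2 = 6469/2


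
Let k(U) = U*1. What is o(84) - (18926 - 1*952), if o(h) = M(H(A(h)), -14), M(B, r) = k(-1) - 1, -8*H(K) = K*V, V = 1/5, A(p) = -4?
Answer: -17976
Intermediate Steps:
k(U) = U
V = ⅕ ≈ 0.20000
H(K) = -K/40 (H(K) = -K/(8*5) = -K/40)
M(B, r) = -2 (M(B, r) = -1 - 1 = -2)
o(h) = -2
o(84) - (18926 - 1*952) = -2 - (18926 - 1*952) = -2 - (18926 - 952) = -2 - 1*17974 = -2 - 17974 = -17976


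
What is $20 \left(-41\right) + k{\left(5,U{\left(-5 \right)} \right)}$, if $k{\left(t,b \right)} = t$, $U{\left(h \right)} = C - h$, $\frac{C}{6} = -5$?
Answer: $-815$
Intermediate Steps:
$C = -30$ ($C = 6 \left(-5\right) = -30$)
$U{\left(h \right)} = -30 - h$
$20 \left(-41\right) + k{\left(5,U{\left(-5 \right)} \right)} = 20 \left(-41\right) + 5 = -820 + 5 = -815$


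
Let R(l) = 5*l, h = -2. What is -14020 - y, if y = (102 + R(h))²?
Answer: -22484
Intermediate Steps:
y = 8464 (y = (102 + 5*(-2))² = (102 - 10)² = 92² = 8464)
-14020 - y = -14020 - 1*8464 = -14020 - 8464 = -22484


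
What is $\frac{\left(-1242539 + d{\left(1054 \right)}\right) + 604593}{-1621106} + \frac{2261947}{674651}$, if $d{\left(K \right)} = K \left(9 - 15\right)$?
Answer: $\frac{2050756626576}{546840392003} \approx 3.7502$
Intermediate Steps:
$d{\left(K \right)} = - 6 K$ ($d{\left(K \right)} = K \left(-6\right) = - 6 K$)
$\frac{\left(-1242539 + d{\left(1054 \right)}\right) + 604593}{-1621106} + \frac{2261947}{674651} = \frac{\left(-1242539 - 6324\right) + 604593}{-1621106} + \frac{2261947}{674651} = \left(\left(-1242539 - 6324\right) + 604593\right) \left(- \frac{1}{1621106}\right) + 2261947 \cdot \frac{1}{674651} = \left(-1248863 + 604593\right) \left(- \frac{1}{1621106}\right) + \frac{2261947}{674651} = \left(-644270\right) \left(- \frac{1}{1621106}\right) + \frac{2261947}{674651} = \frac{322135}{810553} + \frac{2261947}{674651} = \frac{2050756626576}{546840392003}$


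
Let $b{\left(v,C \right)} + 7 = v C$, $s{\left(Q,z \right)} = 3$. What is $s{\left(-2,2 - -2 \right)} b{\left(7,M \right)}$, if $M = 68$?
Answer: $1407$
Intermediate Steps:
$b{\left(v,C \right)} = -7 + C v$ ($b{\left(v,C \right)} = -7 + v C = -7 + C v$)
$s{\left(-2,2 - -2 \right)} b{\left(7,M \right)} = 3 \left(-7 + 68 \cdot 7\right) = 3 \left(-7 + 476\right) = 3 \cdot 469 = 1407$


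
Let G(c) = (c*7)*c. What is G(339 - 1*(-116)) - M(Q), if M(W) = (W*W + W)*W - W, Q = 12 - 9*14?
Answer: 2917609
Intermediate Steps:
Q = -114 (Q = 12 - 126 = -114)
G(c) = 7*c**2 (G(c) = (7*c)*c = 7*c**2)
M(W) = -W + W*(W + W**2) (M(W) = (W**2 + W)*W - W = (W + W**2)*W - W = W*(W + W**2) - W = -W + W*(W + W**2))
G(339 - 1*(-116)) - M(Q) = 7*(339 - 1*(-116))**2 - (-114)*(-1 - 114 + (-114)**2) = 7*(339 + 116)**2 - (-114)*(-1 - 114 + 12996) = 7*455**2 - (-114)*12881 = 7*207025 - 1*(-1468434) = 1449175 + 1468434 = 2917609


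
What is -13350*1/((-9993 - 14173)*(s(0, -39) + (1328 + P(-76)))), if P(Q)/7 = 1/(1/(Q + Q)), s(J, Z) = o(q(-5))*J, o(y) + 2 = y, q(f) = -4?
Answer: 2225/1063304 ≈ 0.0020925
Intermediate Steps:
o(y) = -2 + y
s(J, Z) = -6*J (s(J, Z) = (-2 - 4)*J = -6*J)
P(Q) = 14*Q (P(Q) = 7/(1/(Q + Q)) = 7/(1/(2*Q)) = 7/((1/(2*Q))) = 7*(2*Q) = 14*Q)
-13350*1/((-9993 - 14173)*(s(0, -39) + (1328 + P(-76)))) = -13350*1/((-9993 - 14173)*(-6*0 + (1328 + 14*(-76)))) = -13350*(-1/(24166*(0 + (1328 - 1064)))) = -13350*(-1/(24166*(0 + 264))) = -13350/((-24166*264)) = -13350/(-6379824) = -13350*(-1/6379824) = 2225/1063304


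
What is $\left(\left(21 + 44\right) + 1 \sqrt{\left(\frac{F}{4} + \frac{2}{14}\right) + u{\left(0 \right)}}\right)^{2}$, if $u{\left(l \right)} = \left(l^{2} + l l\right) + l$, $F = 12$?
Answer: $\frac{\left(455 + \sqrt{154}\right)^{2}}{49} \approx 4458.6$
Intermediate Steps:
$u{\left(l \right)} = l + 2 l^{2}$ ($u{\left(l \right)} = \left(l^{2} + l^{2}\right) + l = 2 l^{2} + l = l + 2 l^{2}$)
$\left(\left(21 + 44\right) + 1 \sqrt{\left(\frac{F}{4} + \frac{2}{14}\right) + u{\left(0 \right)}}\right)^{2} = \left(\left(21 + 44\right) + 1 \sqrt{\left(\frac{12}{4} + \frac{2}{14}\right) + 0 \left(1 + 2 \cdot 0\right)}\right)^{2} = \left(65 + 1 \sqrt{\left(12 \cdot \frac{1}{4} + 2 \cdot \frac{1}{14}\right) + 0 \left(1 + 0\right)}\right)^{2} = \left(65 + 1 \sqrt{\left(3 + \frac{1}{7}\right) + 0 \cdot 1}\right)^{2} = \left(65 + 1 \sqrt{\frac{22}{7} + 0}\right)^{2} = \left(65 + 1 \sqrt{\frac{22}{7}}\right)^{2} = \left(65 + 1 \frac{\sqrt{154}}{7}\right)^{2} = \left(65 + \frac{\sqrt{154}}{7}\right)^{2}$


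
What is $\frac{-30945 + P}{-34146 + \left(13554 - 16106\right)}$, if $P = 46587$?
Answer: $- \frac{7821}{18349} \approx -0.42624$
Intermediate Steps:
$\frac{-30945 + P}{-34146 + \left(13554 - 16106\right)} = \frac{-30945 + 46587}{-34146 + \left(13554 - 16106\right)} = \frac{15642}{-34146 - 2552} = \frac{15642}{-36698} = 15642 \left(- \frac{1}{36698}\right) = - \frac{7821}{18349}$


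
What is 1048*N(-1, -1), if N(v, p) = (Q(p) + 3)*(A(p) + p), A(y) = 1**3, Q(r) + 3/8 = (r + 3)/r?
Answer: 0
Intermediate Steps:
Q(r) = -3/8 + (3 + r)/r (Q(r) = -3/8 + (r + 3)/r = -3/8 + (3 + r)/r)
A(y) = 1
N(v, p) = (1 + p)*(29/8 + 3/p) (N(v, p) = ((5/8 + 3/p) + 3)*(1 + p) = (29/8 + 3/p)*(1 + p) = (1 + p)*(29/8 + 3/p))
1048*N(-1, -1) = 1048*((1/8)*(24 - (53 + 29*(-1)))/(-1)) = 1048*((1/8)*(-1)*(24 - (53 - 29))) = 1048*((1/8)*(-1)*(24 - 1*24)) = 1048*((1/8)*(-1)*(24 - 24)) = 1048*((1/8)*(-1)*0) = 1048*0 = 0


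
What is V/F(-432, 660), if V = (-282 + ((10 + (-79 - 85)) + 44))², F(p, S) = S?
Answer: 38416/165 ≈ 232.82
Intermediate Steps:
V = 153664 (V = (-282 + ((10 - 164) + 44))² = (-282 + (-154 + 44))² = (-282 - 110)² = (-392)² = 153664)
V/F(-432, 660) = 153664/660 = 153664*(1/660) = 38416/165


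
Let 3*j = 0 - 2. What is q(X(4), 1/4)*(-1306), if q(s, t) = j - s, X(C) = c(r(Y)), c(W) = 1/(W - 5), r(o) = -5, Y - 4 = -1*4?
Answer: 11101/15 ≈ 740.07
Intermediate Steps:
Y = 0 (Y = 4 - 1*4 = 4 - 4 = 0)
j = -2/3 (j = (0 - 2)/3 = (1/3)*(-2) = -2/3 ≈ -0.66667)
c(W) = 1/(-5 + W)
X(C) = -1/10 (X(C) = 1/(-5 - 5) = 1/(-10) = -1/10)
q(s, t) = -2/3 - s
q(X(4), 1/4)*(-1306) = (-2/3 - 1*(-1/10))*(-1306) = (-2/3 + 1/10)*(-1306) = -17/30*(-1306) = 11101/15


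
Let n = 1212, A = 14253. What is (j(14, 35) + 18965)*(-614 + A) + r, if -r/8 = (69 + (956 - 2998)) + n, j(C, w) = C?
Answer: 258860669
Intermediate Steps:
r = 6088 (r = -8*((69 + (956 - 2998)) + 1212) = -8*((69 - 2042) + 1212) = -8*(-1973 + 1212) = -8*(-761) = 6088)
(j(14, 35) + 18965)*(-614 + A) + r = (14 + 18965)*(-614 + 14253) + 6088 = 18979*13639 + 6088 = 258854581 + 6088 = 258860669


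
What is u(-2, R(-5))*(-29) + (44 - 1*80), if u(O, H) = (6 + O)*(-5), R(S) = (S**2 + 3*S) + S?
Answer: 544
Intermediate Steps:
R(S) = S**2 + 4*S
u(O, H) = -30 - 5*O
u(-2, R(-5))*(-29) + (44 - 1*80) = (-30 - 5*(-2))*(-29) + (44 - 1*80) = (-30 + 10)*(-29) + (44 - 80) = -20*(-29) - 36 = 580 - 36 = 544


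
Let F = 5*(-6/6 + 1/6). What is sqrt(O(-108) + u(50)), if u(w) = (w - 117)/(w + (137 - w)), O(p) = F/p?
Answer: I*sqrt(10957534)/4932 ≈ 0.67117*I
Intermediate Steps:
F = -25/6 (F = 5*(-6*1/6 + 1*(1/6)) = 5*(-1 + 1/6) = 5*(-5/6) = -25/6 ≈ -4.1667)
O(p) = -25/(6*p)
u(w) = -117/137 + w/137 (u(w) = (-117 + w)/137 = (-117 + w)*(1/137) = -117/137 + w/137)
sqrt(O(-108) + u(50)) = sqrt(-25/6/(-108) + (-117/137 + (1/137)*50)) = sqrt(-25/6*(-1/108) + (-117/137 + 50/137)) = sqrt(25/648 - 67/137) = sqrt(-39991/88776) = I*sqrt(10957534)/4932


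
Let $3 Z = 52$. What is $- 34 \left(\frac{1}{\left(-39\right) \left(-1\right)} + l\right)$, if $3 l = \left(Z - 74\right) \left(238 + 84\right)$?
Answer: $\frac{24194978}{117} \approx 2.0679 \cdot 10^{5}$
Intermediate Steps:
$Z = \frac{52}{3}$ ($Z = \frac{1}{3} \cdot 52 = \frac{52}{3} \approx 17.333$)
$l = - \frac{54740}{9}$ ($l = \frac{\left(\frac{52}{3} - 74\right) \left(238 + 84\right)}{3} = \frac{\left(- \frac{170}{3}\right) 322}{3} = \frac{1}{3} \left(- \frac{54740}{3}\right) = - \frac{54740}{9} \approx -6082.2$)
$- 34 \left(\frac{1}{\left(-39\right) \left(-1\right)} + l\right) = - 34 \left(\frac{1}{\left(-39\right) \left(-1\right)} - \frac{54740}{9}\right) = - 34 \left(\frac{1}{39} - \frac{54740}{9}\right) = \left(-34\right) \left(- \frac{711617}{117}\right) = \frac{24194978}{117}$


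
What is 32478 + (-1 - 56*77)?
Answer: 28165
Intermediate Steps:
32478 + (-1 - 56*77) = 32478 + (-1 - 4312) = 32478 - 4313 = 28165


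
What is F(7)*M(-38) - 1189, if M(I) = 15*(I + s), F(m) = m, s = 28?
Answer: -2239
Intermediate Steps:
M(I) = 420 + 15*I (M(I) = 15*(I + 28) = 15*(28 + I) = 420 + 15*I)
F(7)*M(-38) - 1189 = 7*(420 + 15*(-38)) - 1189 = 7*(420 - 570) - 1189 = 7*(-150) - 1189 = -1050 - 1189 = -2239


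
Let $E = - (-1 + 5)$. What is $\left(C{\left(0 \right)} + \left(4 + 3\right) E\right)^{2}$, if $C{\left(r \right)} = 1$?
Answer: $729$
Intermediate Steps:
$E = -4$ ($E = \left(-1\right) 4 = -4$)
$\left(C{\left(0 \right)} + \left(4 + 3\right) E\right)^{2} = \left(1 + \left(4 + 3\right) \left(-4\right)\right)^{2} = \left(1 + 7 \left(-4\right)\right)^{2} = \left(1 - 28\right)^{2} = \left(-27\right)^{2} = 729$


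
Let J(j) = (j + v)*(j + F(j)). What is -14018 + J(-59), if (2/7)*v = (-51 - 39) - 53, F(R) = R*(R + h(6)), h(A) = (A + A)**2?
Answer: 2824885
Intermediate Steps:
h(A) = 4*A**2 (h(A) = (2*A)**2 = 4*A**2)
F(R) = R*(144 + R) (F(R) = R*(R + 4*6**2) = R*(R + 4*36) = R*(R + 144) = R*(144 + R))
v = -1001/2 (v = 7*((-51 - 39) - 53)/2 = 7*(-90 - 53)/2 = (7/2)*(-143) = -1001/2 ≈ -500.50)
J(j) = (-1001/2 + j)*(j + j*(144 + j)) (J(j) = (j - 1001/2)*(j + j*(144 + j)) = (-1001/2 + j)*(j + j*(144 + j)))
-14018 + J(-59) = -14018 + (1/2)*(-59)*(-145145 - 711*(-59) + 2*(-59)**2) = -14018 + (1/2)*(-59)*(-145145 + 41949 + 2*3481) = -14018 + (1/2)*(-59)*(-145145 + 41949 + 6962) = -14018 + (1/2)*(-59)*(-96234) = -14018 + 2838903 = 2824885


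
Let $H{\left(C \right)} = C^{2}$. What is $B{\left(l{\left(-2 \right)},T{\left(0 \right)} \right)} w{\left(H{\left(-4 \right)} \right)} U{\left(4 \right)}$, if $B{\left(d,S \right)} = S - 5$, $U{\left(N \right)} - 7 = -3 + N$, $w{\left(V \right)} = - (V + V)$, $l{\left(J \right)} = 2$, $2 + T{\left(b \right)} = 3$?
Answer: $1024$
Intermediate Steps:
$T{\left(b \right)} = 1$ ($T{\left(b \right)} = -2 + 3 = 1$)
$w{\left(V \right)} = - 2 V$
$U{\left(N \right)} = 4 + N$ ($U{\left(N \right)} = 7 + \left(-3 + N\right) = 4 + N$)
$B{\left(d,S \right)} = -5 + S$ ($B{\left(d,S \right)} = S - 5 = -5 + S$)
$B{\left(l{\left(-2 \right)},T{\left(0 \right)} \right)} w{\left(H{\left(-4 \right)} \right)} U{\left(4 \right)} = \left(-5 + 1\right) \left(- 2 \left(-4\right)^{2}\right) \left(4 + 4\right) = - 4 \left(\left(-2\right) 16\right) 8 = \left(-4\right) \left(-32\right) 8 = 128 \cdot 8 = 1024$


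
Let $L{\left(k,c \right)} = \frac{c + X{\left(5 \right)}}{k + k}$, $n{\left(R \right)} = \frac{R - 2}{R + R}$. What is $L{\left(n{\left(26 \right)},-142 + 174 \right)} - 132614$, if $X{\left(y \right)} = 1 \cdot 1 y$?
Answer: $- \frac{1590887}{12} \approx -1.3257 \cdot 10^{5}$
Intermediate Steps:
$X{\left(y \right)} = y$ ($X{\left(y \right)} = 1 y = y$)
$n{\left(R \right)} = \frac{-2 + R}{2 R}$
$L{\left(k,c \right)} = \frac{5 + c}{2 k}$ ($L{\left(k,c \right)} = \frac{c + 5}{k + k} = \frac{5 + c}{2 k}$)
$L{\left(n{\left(26 \right)},-142 + 174 \right)} - 132614 = \frac{5 + \left(-142 + 174\right)}{2 \frac{-2 + 26}{2 \cdot 26}} - 132614 = \frac{5 + 32}{2 \cdot \frac{1}{2} \cdot \frac{1}{26} \cdot 24} - 132614 = \frac{1}{2} \frac{1}{\frac{6}{13}} \cdot 37 - 132614 = \frac{1}{2} \cdot \frac{13}{6} \cdot 37 - 132614 = \frac{481}{12} - 132614 = - \frac{1590887}{12}$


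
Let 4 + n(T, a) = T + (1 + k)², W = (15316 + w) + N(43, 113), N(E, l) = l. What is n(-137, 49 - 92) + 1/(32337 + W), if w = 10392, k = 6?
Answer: -5350535/58158 ≈ -92.000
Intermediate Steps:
W = 25821 (W = (15316 + 10392) + 113 = 25708 + 113 = 25821)
n(T, a) = 45 + T (n(T, a) = -4 + (T + (1 + 6)²) = -4 + (T + 7²) = -4 + (T + 49) = -4 + (49 + T) = 45 + T)
n(-137, 49 - 92) + 1/(32337 + W) = (45 - 137) + 1/(32337 + 25821) = -92 + 1/58158 = -5350535/58158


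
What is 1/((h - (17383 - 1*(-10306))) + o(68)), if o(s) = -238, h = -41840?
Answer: -1/69767 ≈ -1.4333e-5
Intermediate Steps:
1/((h - (17383 - 1*(-10306))) + o(68)) = 1/((-41840 - (17383 - 1*(-10306))) - 238) = 1/((-41840 - (17383 + 10306)) - 238) = 1/((-41840 - 1*27689) - 238) = 1/((-41840 - 27689) - 238) = 1/(-69529 - 238) = 1/(-69767) = -1/69767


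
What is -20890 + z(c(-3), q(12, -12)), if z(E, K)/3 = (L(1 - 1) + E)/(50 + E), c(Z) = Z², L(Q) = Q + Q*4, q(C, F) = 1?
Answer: -1232483/59 ≈ -20890.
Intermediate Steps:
L(Q) = 5*Q (L(Q) = Q + 4*Q = 5*Q)
z(E, K) = 3*E/(50 + E) (z(E, K) = 3*((5*(1 - 1) + E)/(50 + E)) = 3*((5*0 + E)/(50 + E)) = 3*((0 + E)/(50 + E)) = 3*(E/(50 + E)) = 3*E/(50 + E))
-20890 + z(c(-3), q(12, -12)) = -20890 + 3*(-3)²/(50 + (-3)²) = -20890 + 3*9/(50 + 9) = -20890 + 3*9/59 = -20890 + 3*9*(1/59) = -20890 + 27/59 = -1232483/59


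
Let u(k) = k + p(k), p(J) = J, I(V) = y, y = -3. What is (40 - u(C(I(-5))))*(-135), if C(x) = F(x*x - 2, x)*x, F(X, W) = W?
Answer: -2970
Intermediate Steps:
I(V) = -3
C(x) = x² (C(x) = x*x = x²)
u(k) = 2*k (u(k) = k + k = 2*k)
(40 - u(C(I(-5))))*(-135) = (40 - 2*(-3)²)*(-135) = (40 - 2*9)*(-135) = (40 - 1*18)*(-135) = (40 - 18)*(-135) = 22*(-135) = -2970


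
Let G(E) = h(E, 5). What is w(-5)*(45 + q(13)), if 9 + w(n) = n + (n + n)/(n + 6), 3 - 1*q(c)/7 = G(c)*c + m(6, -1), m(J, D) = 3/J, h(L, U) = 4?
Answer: 7236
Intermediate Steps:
G(E) = 4
q(c) = 35/2 - 28*c (q(c) = 21 - 7*(4*c + 3/6) = 21 - 7*(4*c + 3*(1/6)) = 21 - 7*(4*c + 1/2) = 21 - 7*(1/2 + 4*c) = 21 + (-7/2 - 28*c) = 35/2 - 28*c)
w(n) = -9 + n + 2*n/(6 + n) (w(n) = -9 + (n + (n + n)/(n + 6)) = -9 + (n + (2*n)/(6 + n)) = -9 + (n + 2*n/(6 + n)) = -9 + n + 2*n/(6 + n))
w(-5)*(45 + q(13)) = ((-54 + (-5)**2 - 1*(-5))/(6 - 5))*(45 + (35/2 - 28*13)) = ((-54 + 25 + 5)/1)*(45 + (35/2 - 364)) = (1*(-24))*(45 - 693/2) = -24*(-603/2) = 7236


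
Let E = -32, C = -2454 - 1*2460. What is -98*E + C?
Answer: -1778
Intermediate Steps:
C = -4914 (C = -2454 - 2460 = -4914)
-98*E + C = -98*(-32) - 4914 = 3136 - 4914 = -1778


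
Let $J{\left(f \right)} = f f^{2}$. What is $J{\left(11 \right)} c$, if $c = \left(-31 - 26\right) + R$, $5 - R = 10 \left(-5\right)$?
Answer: $-2662$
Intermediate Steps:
$J{\left(f \right)} = f^{3}$
$R = 55$ ($R = 5 - 10 \left(-5\right) = 5 - -50 = 5 + 50 = 55$)
$c = -2$ ($c = \left(-31 - 26\right) + 55 = -57 + 55 = -2$)
$J{\left(11 \right)} c = 11^{3} \left(-2\right) = 1331 \left(-2\right) = -2662$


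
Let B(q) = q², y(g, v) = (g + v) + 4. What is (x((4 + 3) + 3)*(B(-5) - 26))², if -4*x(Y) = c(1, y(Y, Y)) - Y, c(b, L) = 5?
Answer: 25/16 ≈ 1.5625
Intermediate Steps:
y(g, v) = 4 + g + v
x(Y) = -5/4 + Y/4 (x(Y) = -(5 - Y)/4 = -5/4 + Y/4)
(x((4 + 3) + 3)*(B(-5) - 26))² = ((-5/4 + ((4 + 3) + 3)/4)*((-5)² - 26))² = ((-5/4 + (7 + 3)/4)*(25 - 26))² = ((-5/4 + (¼)*10)*(-1))² = ((-5/4 + 5/2)*(-1))² = ((5/4)*(-1))² = (-5/4)² = 25/16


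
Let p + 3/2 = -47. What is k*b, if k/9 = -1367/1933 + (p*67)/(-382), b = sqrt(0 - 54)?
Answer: 310990833*I*sqrt(6)/1476812 ≈ 515.82*I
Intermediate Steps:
p = -97/2 (p = -3/2 - 47 = -97/2 ≈ -48.500)
b = 3*I*sqrt(6) (b = sqrt(-54) = 3*I*sqrt(6) ≈ 7.3485*I)
k = 103663611/1476812 (k = 9*(-1367/1933 - 97/2*67/(-382)) = 9*(-1367*1/1933 - 6499/2*(-1/382)) = 9*(-1367/1933 + 6499/764) = 9*(11518179/1476812) = 103663611/1476812 ≈ 70.194)
k*b = 103663611*(3*I*sqrt(6))/1476812 = 310990833*I*sqrt(6)/1476812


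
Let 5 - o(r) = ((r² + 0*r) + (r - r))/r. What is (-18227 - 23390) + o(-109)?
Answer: -41503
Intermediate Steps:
o(r) = 5 - r (o(r) = 5 - ((r² + 0*r) + (r - r))/r = 5 - ((r² + 0) + 0)/r = 5 - (r² + 0)/r = 5 - r²/r = 5 - r)
(-18227 - 23390) + o(-109) = (-18227 - 23390) + (5 - 1*(-109)) = -41617 + (5 + 109) = -41617 + 114 = -41503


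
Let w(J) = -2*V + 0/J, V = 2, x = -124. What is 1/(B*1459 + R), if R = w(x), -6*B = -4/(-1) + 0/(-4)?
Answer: -3/2930 ≈ -0.0010239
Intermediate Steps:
w(J) = -4 (w(J) = -2*2 + 0/J = -4 + 0 = -4)
B = -⅔ (B = -(-4/(-1) + 0/(-4))/6 = -(-4*(-1) + 0*(-¼))/6 = -(4 + 0)/6 = -⅙*4 = -⅔ ≈ -0.66667)
R = -4
1/(B*1459 + R) = 1/(-⅔*1459 - 4) = 1/(-2918/3 - 4) = 1/(-2930/3) = -3/2930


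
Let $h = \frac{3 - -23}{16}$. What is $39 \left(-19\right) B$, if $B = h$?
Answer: $- \frac{9633}{8} \approx -1204.1$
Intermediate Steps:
$h = \frac{13}{8}$ ($h = \left(3 + 23\right) \frac{1}{16} = 26 \cdot \frac{1}{16} = \frac{13}{8} \approx 1.625$)
$B = \frac{13}{8} \approx 1.625$
$39 \left(-19\right) B = 39 \left(-19\right) \frac{13}{8} = \left(-741\right) \frac{13}{8} = - \frac{9633}{8}$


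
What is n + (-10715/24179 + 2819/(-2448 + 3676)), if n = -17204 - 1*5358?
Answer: -669851659763/29691812 ≈ -22560.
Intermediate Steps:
n = -22562 (n = -17204 - 5358 = -22562)
n + (-10715/24179 + 2819/(-2448 + 3676)) = -22562 + (-10715/24179 + 2819/(-2448 + 3676)) = -22562 + (-10715*1/24179 + 2819/1228) = -22562 + (-10715/24179 + 2819*(1/1228)) = -22562 + (-10715/24179 + 2819/1228) = -22562 + 55002581/29691812 = -669851659763/29691812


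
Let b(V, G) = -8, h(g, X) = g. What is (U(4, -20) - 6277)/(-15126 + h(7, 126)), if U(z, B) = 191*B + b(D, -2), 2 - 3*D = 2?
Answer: 10105/15119 ≈ 0.66836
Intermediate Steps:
D = 0 (D = 2/3 - 1/3*2 = 2/3 - 2/3 = 0)
U(z, B) = -8 + 191*B (U(z, B) = 191*B - 8 = -8 + 191*B)
(U(4, -20) - 6277)/(-15126 + h(7, 126)) = ((-8 + 191*(-20)) - 6277)/(-15126 + 7) = ((-8 - 3820) - 6277)/(-15119) = (-3828 - 6277)*(-1/15119) = -10105*(-1/15119) = 10105/15119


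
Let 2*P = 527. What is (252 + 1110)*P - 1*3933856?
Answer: -3574969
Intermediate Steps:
P = 527/2 (P = (½)*527 = 527/2 ≈ 263.50)
(252 + 1110)*P - 1*3933856 = (252 + 1110)*(527/2) - 1*3933856 = 1362*(527/2) - 3933856 = 358887 - 3933856 = -3574969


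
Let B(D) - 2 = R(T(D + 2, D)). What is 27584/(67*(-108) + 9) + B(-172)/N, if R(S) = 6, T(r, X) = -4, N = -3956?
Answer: -27295030/7147503 ≈ -3.8188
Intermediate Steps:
B(D) = 8 (B(D) = 2 + 6 = 8)
27584/(67*(-108) + 9) + B(-172)/N = 27584/(67*(-108) + 9) + 8/(-3956) = 27584/(-7236 + 9) + 8*(-1/3956) = 27584/(-7227) - 2/989 = 27584*(-1/7227) - 2/989 = -27584/7227 - 2/989 = -27295030/7147503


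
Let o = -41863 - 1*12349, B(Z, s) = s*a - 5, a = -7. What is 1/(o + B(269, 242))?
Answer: -1/55911 ≈ -1.7886e-5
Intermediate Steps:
B(Z, s) = -5 - 7*s (B(Z, s) = s*(-7) - 5 = -7*s - 5 = -5 - 7*s)
o = -54212 (o = -41863 - 12349 = -54212)
1/(o + B(269, 242)) = 1/(-54212 + (-5 - 7*242)) = 1/(-54212 + (-5 - 1694)) = 1/(-54212 - 1699) = 1/(-55911) = -1/55911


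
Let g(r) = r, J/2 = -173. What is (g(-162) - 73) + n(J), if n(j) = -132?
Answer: -367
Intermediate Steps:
J = -346 (J = 2*(-173) = -346)
(g(-162) - 73) + n(J) = (-162 - 73) - 132 = -235 - 132 = -367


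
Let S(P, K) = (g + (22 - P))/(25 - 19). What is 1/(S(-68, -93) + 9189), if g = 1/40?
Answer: 240/2208961 ≈ 0.00010865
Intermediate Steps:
g = 1/40 ≈ 0.025000
S(P, K) = 881/240 - P/6 (S(P, K) = (1/40 + (22 - P))/(25 - 19) = (881/40 - P)/6 = (881/40 - P)*(⅙) = 881/240 - P/6)
1/(S(-68, -93) + 9189) = 1/((881/240 - ⅙*(-68)) + 9189) = 1/((881/240 + 34/3) + 9189) = 1/(3601/240 + 9189) = 1/(2208961/240) = 240/2208961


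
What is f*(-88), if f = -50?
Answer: 4400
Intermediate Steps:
f*(-88) = -50*(-88) = 4400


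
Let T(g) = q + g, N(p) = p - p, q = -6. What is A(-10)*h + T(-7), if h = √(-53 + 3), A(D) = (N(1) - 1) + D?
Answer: -13 - 55*I*√2 ≈ -13.0 - 77.782*I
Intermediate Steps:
N(p) = 0
A(D) = -1 + D (A(D) = (0 - 1) + D = -1 + D)
h = 5*I*√2 (h = √(-50) = 5*I*√2 ≈ 7.0711*I)
T(g) = -6 + g
A(-10)*h + T(-7) = (-1 - 10)*(5*I*√2) + (-6 - 7) = -55*I*√2 - 13 = -13 - 55*I*√2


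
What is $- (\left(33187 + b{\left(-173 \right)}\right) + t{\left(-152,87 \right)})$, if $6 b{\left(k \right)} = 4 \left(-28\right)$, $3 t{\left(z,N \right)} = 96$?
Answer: $- \frac{99601}{3} \approx -33200.0$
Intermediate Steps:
$t{\left(z,N \right)} = 32$ ($t{\left(z,N \right)} = \frac{1}{3} \cdot 96 = 32$)
$b{\left(k \right)} = - \frac{56}{3}$ ($b{\left(k \right)} = \frac{4 \left(-28\right)}{6} = \frac{1}{6} \left(-112\right) = - \frac{56}{3}$)
$- (\left(33187 + b{\left(-173 \right)}\right) + t{\left(-152,87 \right)}) = - (\left(33187 - \frac{56}{3}\right) + 32) = - (\frac{99505}{3} + 32) = \left(-1\right) \frac{99601}{3} = - \frac{99601}{3}$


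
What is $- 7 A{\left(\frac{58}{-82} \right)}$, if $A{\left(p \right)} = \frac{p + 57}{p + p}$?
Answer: $\frac{8078}{29} \approx 278.55$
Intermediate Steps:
$A{\left(p \right)} = \frac{57 + p}{2 p}$
$- 7 A{\left(\frac{58}{-82} \right)} = - 7 \frac{57 + \frac{58}{-82}}{2 \frac{58}{-82}} = - 7 \frac{57 + 58 \left(- \frac{1}{82}\right)}{2 \cdot 58 \left(- \frac{1}{82}\right)} = - 7 \frac{57 - \frac{29}{41}}{2 \left(- \frac{29}{41}\right)} = - 7 \cdot \frac{1}{2} \left(- \frac{41}{29}\right) \frac{2308}{41} = \left(-7\right) \left(- \frac{1154}{29}\right) = \frac{8078}{29}$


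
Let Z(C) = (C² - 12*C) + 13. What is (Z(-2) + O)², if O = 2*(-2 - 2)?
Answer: 1089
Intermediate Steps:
Z(C) = 13 + C² - 12*C
O = -8 (O = 2*(-4) = -8)
(Z(-2) + O)² = ((13 + (-2)² - 12*(-2)) - 8)² = ((13 + 4 + 24) - 8)² = (41 - 8)² = 33² = 1089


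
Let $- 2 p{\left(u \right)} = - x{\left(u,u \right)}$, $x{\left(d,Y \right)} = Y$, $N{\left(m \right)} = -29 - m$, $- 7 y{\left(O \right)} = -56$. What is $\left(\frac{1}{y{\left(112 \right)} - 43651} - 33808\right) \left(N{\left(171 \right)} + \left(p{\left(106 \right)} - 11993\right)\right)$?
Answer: $\frac{17912358096300}{43643} \approx 4.1043 \cdot 10^{8}$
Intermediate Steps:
$y{\left(O \right)} = 8$ ($y{\left(O \right)} = \left(- \frac{1}{7}\right) \left(-56\right) = 8$)
$p{\left(u \right)} = \frac{u}{2}$ ($p{\left(u \right)} = - \frac{\left(-1\right) u}{2} = \frac{u}{2}$)
$\left(\frac{1}{y{\left(112 \right)} - 43651} - 33808\right) \left(N{\left(171 \right)} + \left(p{\left(106 \right)} - 11993\right)\right) = \left(\frac{1}{8 - 43651} - 33808\right) \left(\left(-29 - 171\right) + \left(\frac{1}{2} \cdot 106 - 11993\right)\right) = \left(\frac{1}{-43643} - 33808\right) \left(\left(-29 - 171\right) + \left(53 - 11993\right)\right) = \left(- \frac{1}{43643} - 33808\right) \left(-200 - 11940\right) = \left(- \frac{1475482545}{43643}\right) \left(-12140\right) = \frac{17912358096300}{43643}$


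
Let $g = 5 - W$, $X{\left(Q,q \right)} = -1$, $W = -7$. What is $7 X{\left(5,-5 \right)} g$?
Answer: $-84$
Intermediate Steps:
$g = 12$ ($g = 5 - -7 = 5 + 7 = 12$)
$7 X{\left(5,-5 \right)} g = 7 \left(-1\right) 12 = \left(-7\right) 12 = -84$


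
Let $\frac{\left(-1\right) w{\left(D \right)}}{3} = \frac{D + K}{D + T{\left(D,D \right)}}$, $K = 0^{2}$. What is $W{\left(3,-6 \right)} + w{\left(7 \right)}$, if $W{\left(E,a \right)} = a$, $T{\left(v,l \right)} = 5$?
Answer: $- \frac{31}{4} \approx -7.75$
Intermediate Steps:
$K = 0$
$w{\left(D \right)} = - \frac{3 D}{5 + D}$ ($w{\left(D \right)} = - 3 \frac{D + 0}{D + 5} = - 3 \frac{D}{5 + D} = - \frac{3 D}{5 + D}$)
$W{\left(3,-6 \right)} + w{\left(7 \right)} = -6 - \frac{21}{5 + 7} = -6 - \frac{21}{12} = -6 - 21 \cdot \frac{1}{12} = -6 - \frac{7}{4} = - \frac{31}{4}$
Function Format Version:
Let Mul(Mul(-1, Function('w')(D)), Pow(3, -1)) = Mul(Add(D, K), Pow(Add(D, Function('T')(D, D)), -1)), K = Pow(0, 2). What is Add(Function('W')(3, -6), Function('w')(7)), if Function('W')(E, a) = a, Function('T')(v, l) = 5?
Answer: Rational(-31, 4) ≈ -7.7500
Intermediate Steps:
K = 0
Function('w')(D) = Mul(-3, D, Pow(Add(5, D), -1)) (Function('w')(D) = Mul(-3, Mul(Add(D, 0), Pow(Add(D, 5), -1))) = Mul(-3, Mul(D, Pow(Add(5, D), -1))) = Mul(-3, D, Pow(Add(5, D), -1)))
Add(Function('W')(3, -6), Function('w')(7)) = Add(-6, Mul(-3, 7, Pow(Add(5, 7), -1))) = Add(-6, Mul(-3, 7, Pow(12, -1))) = Add(-6, Mul(-3, 7, Rational(1, 12))) = Add(-6, Rational(-7, 4)) = Rational(-31, 4)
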